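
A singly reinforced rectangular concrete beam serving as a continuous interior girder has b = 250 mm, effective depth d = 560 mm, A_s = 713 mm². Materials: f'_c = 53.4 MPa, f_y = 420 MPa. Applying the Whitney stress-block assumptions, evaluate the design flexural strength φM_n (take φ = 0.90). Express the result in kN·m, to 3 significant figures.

φM_n ≈ 147 kN·m

T = A_s f_y = 713 × 420 = 299460 N = 299.46 kN.
From C = T: a = T/(0.85 f'_c b) = 299460/(0.85 × 53.4 × 250) = 26.39 mm.
M_n = T(d − a/2) = 299.46 kN × (560 − 13.195) mm = 163.75 kN·m.
φM_n = 0.90 × 163.75 = 147.38 kN·m.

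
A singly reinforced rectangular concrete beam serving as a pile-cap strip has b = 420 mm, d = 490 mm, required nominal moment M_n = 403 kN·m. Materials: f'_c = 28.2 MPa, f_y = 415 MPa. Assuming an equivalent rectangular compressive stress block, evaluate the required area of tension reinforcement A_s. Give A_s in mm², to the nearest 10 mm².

A_s ≈ 2180 mm²

With M_n = 0.85 f'_c a b (d − a/2), solve the quadratic for a:
a = d − √(d² − 2M_n/(0.85 f'_c b)) = 490 − √(490² − 2 × 403×10⁶/(0.85 × 28.2 × 420)) = 89.95 mm.
A_s = 0.85 f'_c a b / f_y = 0.85 × 28.2 × 89.95 × 420 / 415 = 2182.1 mm².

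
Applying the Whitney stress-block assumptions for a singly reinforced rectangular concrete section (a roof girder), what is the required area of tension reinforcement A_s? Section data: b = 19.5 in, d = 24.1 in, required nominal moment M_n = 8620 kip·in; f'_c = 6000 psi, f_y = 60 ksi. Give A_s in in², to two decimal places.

A_s ≈ 6.49 in²

From M_n = 0.85 f'_c a b (d − a/2):
a = d − √(d² − 2M_n/(0.85 f'_c b)) = 24.1 − √(24.1² − 2 × 8620/(0.85 × 6 × 19.5)) = 3.914 in.
A_s = 0.85 f'_c a b / f_y = 0.85 × 6 × 3.914 × 19.5 / 60 = 6.487 in².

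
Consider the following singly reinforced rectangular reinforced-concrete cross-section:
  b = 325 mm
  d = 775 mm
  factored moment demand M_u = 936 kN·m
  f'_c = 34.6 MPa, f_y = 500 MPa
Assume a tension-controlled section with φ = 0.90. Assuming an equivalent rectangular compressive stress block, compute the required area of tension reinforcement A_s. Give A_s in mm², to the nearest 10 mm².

A_s ≈ 2980 mm²

M_n = M_u/φ = 936/0.90 = 1040 kN·m.
With M_n = 0.85 f'_c a b (d − a/2), solve the quadratic for a:
a = d − √(d² − 2M_n/(0.85 f'_c b)) = 775 − √(775² − 2 × 1040×10⁶/(0.85 × 34.6 × 325)) = 156.12 mm.
A_s = 0.85 f'_c a b / f_y = 0.85 × 34.6 × 156.12 × 325 / 500 = 2984.5 mm².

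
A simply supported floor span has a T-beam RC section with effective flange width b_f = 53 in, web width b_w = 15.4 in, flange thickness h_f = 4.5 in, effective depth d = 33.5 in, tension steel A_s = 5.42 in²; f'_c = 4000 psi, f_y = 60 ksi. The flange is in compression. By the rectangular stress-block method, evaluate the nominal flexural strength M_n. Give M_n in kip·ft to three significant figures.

M_n ≈ 883 kip·ft

Tension: T = A_s f_y = 5.42 × 60 = 325.2 kips.
Try a within the flange: a = T/(0.85 f'_c b_f) = 325.2/(0.85 × 4 × 53) = 1.805 in.
Since a = 1.805 ≤ h_f = 4.5 in, the stress block lies entirely in the flange; analyse as a rectangular beam of width b_f.
M_n = T(d − a/2) = 325.2 × (33.5 − 0.9025) = 10600.7 kip·in.
M_n = 10600.7/12 = 883.39 kip·ft.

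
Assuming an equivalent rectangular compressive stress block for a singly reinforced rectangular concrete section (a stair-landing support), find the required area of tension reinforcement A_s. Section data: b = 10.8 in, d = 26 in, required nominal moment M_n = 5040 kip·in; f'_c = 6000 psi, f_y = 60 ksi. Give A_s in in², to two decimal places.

From M_n = 0.85 f'_c a b (d − a/2):
a = d − √(d² − 2M_n/(0.85 f'_c b)) = 26 − √(26² − 2 × 5040/(0.85 × 6 × 10.8)) = 3.797 in.
A_s = 0.85 f'_c a b / f_y = 0.85 × 6 × 3.797 × 10.8 / 60 = 3.486 in².

A_s ≈ 3.49 in²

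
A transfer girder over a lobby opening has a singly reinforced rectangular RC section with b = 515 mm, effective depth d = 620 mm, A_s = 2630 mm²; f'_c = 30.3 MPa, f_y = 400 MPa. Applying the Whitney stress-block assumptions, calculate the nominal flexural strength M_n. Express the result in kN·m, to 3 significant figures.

M_n ≈ 611 kN·m

T = A_s f_y = 2630 × 400 = 1052000 N = 1052 kN.
From C = T: a = T/(0.85 f'_c b) = 1052000/(0.85 × 30.3 × 515) = 79.31 mm.
M_n = T(d − a/2) = 1052 kN × (620 − 39.655) mm = 610.52 kN·m.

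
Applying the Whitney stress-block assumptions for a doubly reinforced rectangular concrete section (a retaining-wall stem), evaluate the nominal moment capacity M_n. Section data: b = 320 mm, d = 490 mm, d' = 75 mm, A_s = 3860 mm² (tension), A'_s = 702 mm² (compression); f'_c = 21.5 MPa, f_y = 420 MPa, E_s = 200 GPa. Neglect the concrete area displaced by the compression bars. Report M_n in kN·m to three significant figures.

M_n ≈ 622 kN·m

Assume both tension and compression steel yield.
Net tension couple steel: A_s − A'_s = 3158 mm².
a = (A_s − A'_s) f_y / (0.85 f'_c b) = 1326360/(0.85 × 21.5 × 320) = 226.81 mm.
c = a/β₁ = 226.81/0.85 = 266.84 mm; ε'_s = 0.003(c − d')/c = 0.0022 ≥ f_y/E_s = 0.0021, so compression steel does yield.
M_n = (A_s − A'_s) f_y (d − a/2) + A'_s f_y (d − d') = [1326360 × (490 − 113.405) + 294840 × (490 − 75)] × 10⁻⁶ = 499.50 + 122.36 = 621.86 kN·m.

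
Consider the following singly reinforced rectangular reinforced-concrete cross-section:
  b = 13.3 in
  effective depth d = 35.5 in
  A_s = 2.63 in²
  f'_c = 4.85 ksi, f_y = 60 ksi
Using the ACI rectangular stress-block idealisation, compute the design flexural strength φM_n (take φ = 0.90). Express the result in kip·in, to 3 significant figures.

T = A_s f_y = 2.63 × 60 = 157.8 kips.
a = T/(0.85 f'_c b) = 157.8/(0.85 × 4.85 × 13.3) = 2.878 in.
M_n = T(d − a/2) = 157.8 × (35.5 − 1.439) = 5374.8 kip·in.
φM_n = 0.90 × 5374.8 = 4837.3 kip·in.

φM_n ≈ 4840 kip·in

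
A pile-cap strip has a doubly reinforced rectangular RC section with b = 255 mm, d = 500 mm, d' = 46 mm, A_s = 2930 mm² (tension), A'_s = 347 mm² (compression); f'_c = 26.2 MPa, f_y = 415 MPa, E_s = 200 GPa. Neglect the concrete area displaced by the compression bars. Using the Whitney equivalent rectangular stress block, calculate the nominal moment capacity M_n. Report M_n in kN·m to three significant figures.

Assume both tension and compression steel yield.
Net tension couple steel: A_s − A'_s = 2583 mm².
a = (A_s − A'_s) f_y / (0.85 f'_c b) = 1071945/(0.85 × 26.2 × 255) = 188.76 mm.
c = a/β₁ = 188.76/0.85 = 222.07 mm; ε'_s = 0.003(c − d')/c = 0.0024 ≥ f_y/E_s = 0.0021, so compression steel does yield.
M_n = (A_s − A'_s) f_y (d − a/2) + A'_s f_y (d − d') = [1071945 × (500 − 94.38) + 144005 × (500 − 46)] × 10⁻⁶ = 434.80 + 65.38 = 500.18 kN·m.

M_n ≈ 500 kN·m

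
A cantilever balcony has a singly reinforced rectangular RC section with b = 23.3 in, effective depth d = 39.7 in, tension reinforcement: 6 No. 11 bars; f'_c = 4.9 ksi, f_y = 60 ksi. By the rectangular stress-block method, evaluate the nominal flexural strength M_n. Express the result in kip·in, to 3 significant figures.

M_n ≈ 20700 kip·in

A_s = 6 × 1.56 = 9.36 in².
T = A_s f_y = 9.36 × 60 = 561.6 kips.
a = T/(0.85 f'_c b) = 561.6/(0.85 × 4.9 × 23.3) = 5.787 in.
M_n = T(d − a/2) = 561.6 × (39.7 − 2.8935) = 20670.5 kip·in.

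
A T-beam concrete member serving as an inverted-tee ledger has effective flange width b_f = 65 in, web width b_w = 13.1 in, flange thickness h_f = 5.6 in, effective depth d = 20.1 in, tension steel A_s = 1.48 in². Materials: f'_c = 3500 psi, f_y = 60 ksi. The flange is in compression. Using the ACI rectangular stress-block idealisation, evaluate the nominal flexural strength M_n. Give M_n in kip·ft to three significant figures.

M_n ≈ 147 kip·ft

Tension: T = A_s f_y = 1.48 × 60 = 88.8 kips.
Try a within the flange: a = T/(0.85 f'_c b_f) = 88.8/(0.85 × 3.5 × 65) = 0.459 in.
Since a = 0.459 ≤ h_f = 5.6 in, the stress block lies entirely in the flange; analyse as a rectangular beam of width b_f.
M_n = T(d − a/2) = 88.8 × (20.1 − 0.2295) = 1764.5 kip·in.
M_n = 1764.5/12 = 147.04 kip·ft.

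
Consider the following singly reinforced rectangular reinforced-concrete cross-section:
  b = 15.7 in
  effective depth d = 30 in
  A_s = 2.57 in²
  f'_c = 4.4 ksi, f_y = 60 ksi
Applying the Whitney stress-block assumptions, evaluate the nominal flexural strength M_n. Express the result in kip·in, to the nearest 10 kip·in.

M_n ≈ 4420 kip·in

T = A_s f_y = 2.57 × 60 = 154.2 kips.
a = T/(0.85 f'_c b) = 154.2/(0.85 × 4.4 × 15.7) = 2.626 in.
M_n = T(d − a/2) = 154.2 × (30 − 1.313) = 4423.5 kip·in.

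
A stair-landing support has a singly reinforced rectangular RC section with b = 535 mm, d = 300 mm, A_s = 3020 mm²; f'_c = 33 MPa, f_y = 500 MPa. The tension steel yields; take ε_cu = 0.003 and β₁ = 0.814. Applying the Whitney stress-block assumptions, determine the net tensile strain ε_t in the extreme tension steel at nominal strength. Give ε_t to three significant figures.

ε_t ≈ 0.00428

a = A_s f_y/(0.85 f'_c b) = 100.62 mm.
β₁ = 0.814, so c = a/β₁ = 100.62/0.814 = 123.61 mm.
From the linear strain diagram with ε_cu = 0.003: ε_t = 0.003 (d − c)/c = 0.003 × (300 − 123.61)/123.61 = 0.00428.
ε_t is between 0.004 and 0.005 — transition zone.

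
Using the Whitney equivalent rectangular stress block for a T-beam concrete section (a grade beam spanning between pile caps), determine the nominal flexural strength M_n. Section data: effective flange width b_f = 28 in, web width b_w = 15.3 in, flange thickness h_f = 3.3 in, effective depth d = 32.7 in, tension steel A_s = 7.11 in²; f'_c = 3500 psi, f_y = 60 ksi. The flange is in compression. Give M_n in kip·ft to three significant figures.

M_n ≈ 1060 kip·ft

Tension: T = A_s f_y = 7.11 × 60 = 426.6 kips.
Try a within the flange: a = T/(0.85 f'_c b_f) = 426.6/(0.85 × 3.5 × 28) = 5.121 in.
a = 5.121 > h_f = 3.3 in: the block extends into the web. Split into flange-overhang and web parts.
C_f = 0.85 f'_c (b_f − b_w) h_f = 0.85 × 3.5 × (28 − 15.3) × 3.3 = 124.7 kips.
Remaining web compression depth: a_w = (T − C_f)/(0.85 f'_c b_w) = (426.6 − 124.7)/(0.85 × 3.5 × 15.3) = 6.633 in.
M_n = C_f(d − h_f/2) + (T − C_f)(d − a_w/2) = 124.7 × (32.7 − 1.65) + 301.9 × (32.7 − 3.3165) = 3871.9 + 8870.9 = 12742.8 kip·in.
M_n = 12742.8/12 = 1061.90 kip·ft.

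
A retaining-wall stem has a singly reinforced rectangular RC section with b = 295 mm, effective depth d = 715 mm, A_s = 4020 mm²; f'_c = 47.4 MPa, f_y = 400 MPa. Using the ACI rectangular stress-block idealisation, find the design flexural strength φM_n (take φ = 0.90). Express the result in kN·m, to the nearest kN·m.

φM_n ≈ 937 kN·m

T = A_s f_y = 4020 × 400 = 1608000 N = 1608 kN.
From C = T: a = T/(0.85 f'_c b) = 1608000/(0.85 × 47.4 × 295) = 135.29 mm.
M_n = T(d − a/2) = 1608 kN × (715 − 67.645) mm = 1040.95 kN·m.
φM_n = 0.90 × 1040.95 = 936.86 kN·m.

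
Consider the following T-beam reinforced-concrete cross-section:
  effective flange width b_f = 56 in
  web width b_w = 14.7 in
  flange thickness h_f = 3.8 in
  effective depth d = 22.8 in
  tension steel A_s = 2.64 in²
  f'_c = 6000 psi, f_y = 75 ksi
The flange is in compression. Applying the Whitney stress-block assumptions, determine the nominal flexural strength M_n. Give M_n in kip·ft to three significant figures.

Tension: T = A_s f_y = 2.64 × 75 = 198 kips.
Try a within the flange: a = T/(0.85 f'_c b_f) = 198/(0.85 × 6 × 56) = 0.693 in.
Since a = 0.693 ≤ h_f = 3.8 in, the stress block lies entirely in the flange; analyse as a rectangular beam of width b_f.
M_n = T(d − a/2) = 198 × (22.8 − 0.3465) = 4445.8 kip·in.
M_n = 4445.8/12 = 370.48 kip·ft.

M_n ≈ 370 kip·ft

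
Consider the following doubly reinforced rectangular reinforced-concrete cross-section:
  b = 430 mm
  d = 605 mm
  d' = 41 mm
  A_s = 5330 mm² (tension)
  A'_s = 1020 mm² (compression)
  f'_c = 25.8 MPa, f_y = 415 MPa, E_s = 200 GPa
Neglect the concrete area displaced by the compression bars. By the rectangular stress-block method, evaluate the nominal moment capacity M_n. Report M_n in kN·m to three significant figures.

M_n ≈ 1150 kN·m

Assume both tension and compression steel yield.
Net tension couple steel: A_s − A'_s = 4310 mm².
a = (A_s − A'_s) f_y / (0.85 f'_c b) = 1788650/(0.85 × 25.8 × 430) = 189.68 mm.
c = a/β₁ = 189.68/0.85 = 223.15 mm; ε'_s = 0.003(c − d')/c = 0.0024 ≥ f_y/E_s = 0.0021, so compression steel does yield.
M_n = (A_s − A'_s) f_y (d − a/2) + A'_s f_y (d − d') = [1788650 × (605 − 94.84) + 423300 × (605 − 41)] × 10⁻⁶ = 912.50 + 238.74 = 1151.24 kN·m.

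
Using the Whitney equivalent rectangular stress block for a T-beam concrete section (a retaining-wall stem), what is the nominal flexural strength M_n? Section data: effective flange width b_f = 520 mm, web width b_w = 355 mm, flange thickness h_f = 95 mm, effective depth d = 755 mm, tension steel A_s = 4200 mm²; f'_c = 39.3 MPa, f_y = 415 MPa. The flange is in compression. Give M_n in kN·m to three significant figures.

M_n ≈ 1230 kN·m

Tension: T = A_s f_y = 4200 × 415 = 1743000 N.
Try a within the flange: a = T/(0.85 f'_c b_f) = 1743000/(0.85 × 39.3 × 520) = 100.34 mm.
a = 100.34 > h_f = 95 mm: the block extends into the web. Split into flange-overhang and web parts.
C_f = 0.85 f'_c (b_f − b_w) h_f = 0.85 × 39.3 × (520 − 355) × 95 = 523623 N.
Remaining web compression depth: a_w = (T − C_f)/(0.85 f'_c b_w) = (1743000 − 523623)/(0.85 × 39.3 × 355) = 102.82 mm.
M_n = C_f(d − h_f/2) + (T − C_f)(d − a_w/2) = 523623 × (755 − 47.5) + 1219377 × (755 − 51.41) = 370.46 + 857.94 = 1228.40 × 10⁶ N·mm.
M_n = 1228.40 kN·m.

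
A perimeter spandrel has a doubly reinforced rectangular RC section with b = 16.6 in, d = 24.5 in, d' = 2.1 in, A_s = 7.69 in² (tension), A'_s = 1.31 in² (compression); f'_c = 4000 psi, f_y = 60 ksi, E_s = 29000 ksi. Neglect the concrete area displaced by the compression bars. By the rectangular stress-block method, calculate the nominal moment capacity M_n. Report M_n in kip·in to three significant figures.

Assume both steels yield.
a = (A_s − A'_s) f_y/(0.85 f'_c b) = (7.69 − 1.31) × 60/(0.85 × 4 × 16.6) = 6.782 in.
c = a/β₁ = 6.782/0.85 = 7.979 in; ε'_s = 0.003(c − d')/c = 0.0022 ≥ ε_y = 0.0021, so the compression steel yields.
M_n = (A_s − A'_s) f_y (d − a/2) + A'_s f_y (d − d') = 382.8 × (24.5 − 3.391) + 78.6 × (24.5 − 2.1) = 8080.5 + 1760.6 = 9841.1 kip·in.

M_n ≈ 9840 kip·in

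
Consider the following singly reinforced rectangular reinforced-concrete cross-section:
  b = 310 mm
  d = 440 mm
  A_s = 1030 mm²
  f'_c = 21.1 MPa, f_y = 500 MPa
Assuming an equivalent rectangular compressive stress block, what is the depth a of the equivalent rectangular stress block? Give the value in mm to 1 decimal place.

a ≈ 92.6 mm

T = A_s f_y = 1030 × 500 = 515000 N = 515 kN.
Setting C = 0.85 f'_c a b equal to T: a = 515000/(0.85 × 21.1 × 310) = 92.6 mm.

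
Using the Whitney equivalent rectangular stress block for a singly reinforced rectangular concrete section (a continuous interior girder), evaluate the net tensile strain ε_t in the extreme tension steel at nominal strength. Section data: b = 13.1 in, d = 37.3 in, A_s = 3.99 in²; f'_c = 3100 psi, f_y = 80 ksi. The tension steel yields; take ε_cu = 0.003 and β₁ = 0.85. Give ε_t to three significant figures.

a = A_s f_y/(0.85 f'_c b) = 9.247 in.
β₁ = 0.85, so c = a/β₁ = 9.247/0.85 = 10.879 in.
From the linear strain diagram with ε_cu = 0.003: ε_t = 0.003 (d − c)/c = 0.003 × (37.3 − 10.879)/10.879 = 0.00729.
Since ε_t ≥ 0.005, the section is tension-controlled.

ε_t ≈ 0.00729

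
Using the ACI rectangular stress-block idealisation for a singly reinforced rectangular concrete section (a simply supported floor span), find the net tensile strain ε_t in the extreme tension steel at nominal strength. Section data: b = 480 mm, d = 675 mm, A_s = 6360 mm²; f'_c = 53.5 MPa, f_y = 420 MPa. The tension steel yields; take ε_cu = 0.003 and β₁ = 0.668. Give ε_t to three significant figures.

a = A_s f_y/(0.85 f'_c b) = 122.37 mm.
β₁ = 0.668, so c = a/β₁ = 122.37/0.668 = 183.19 mm.
From the linear strain diagram with ε_cu = 0.003: ε_t = 0.003 (d − c)/c = 0.003 × (675 − 183.19)/183.19 = 0.00805.
Since ε_t ≥ 0.005, the section is tension-controlled.

ε_t ≈ 0.00805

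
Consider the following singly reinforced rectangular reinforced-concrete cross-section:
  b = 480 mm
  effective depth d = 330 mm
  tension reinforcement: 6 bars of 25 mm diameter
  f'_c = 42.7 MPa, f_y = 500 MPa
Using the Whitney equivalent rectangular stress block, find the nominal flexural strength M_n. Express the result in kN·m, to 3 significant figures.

M_n ≈ 424 kN·m

A_s = 6 × 491 = 2946 mm².
T = A_s f_y = 2946 × 500 = 1473000 N = 1473 kN.
From C = T: a = T/(0.85 f'_c b) = 1473000/(0.85 × 42.7 × 480) = 84.55 mm.
M_n = T(d − a/2) = 1473 kN × (330 − 42.275) mm = 423.82 kN·m.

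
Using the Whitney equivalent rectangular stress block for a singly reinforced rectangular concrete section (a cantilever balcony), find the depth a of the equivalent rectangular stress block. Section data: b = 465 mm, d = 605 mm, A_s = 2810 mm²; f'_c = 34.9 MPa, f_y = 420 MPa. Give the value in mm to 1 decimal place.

a ≈ 85.6 mm

T = A_s f_y = 2810 × 420 = 1180200 N = 1180.2 kN.
Setting C = 0.85 f'_c a b equal to T: a = 1180200/(0.85 × 34.9 × 465) = 85.6 mm.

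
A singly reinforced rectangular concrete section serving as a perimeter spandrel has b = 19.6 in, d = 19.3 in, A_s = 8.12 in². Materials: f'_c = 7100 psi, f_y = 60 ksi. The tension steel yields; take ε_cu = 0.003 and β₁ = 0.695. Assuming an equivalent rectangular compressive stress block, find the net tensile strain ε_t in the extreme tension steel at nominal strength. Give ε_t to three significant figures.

ε_t ≈ 0.00677

a = A_s f_y/(0.85 f'_c b) = 4.119 in.
β₁ = 0.695, so c = a/β₁ = 4.119/0.695 = 5.927 in.
From the linear strain diagram with ε_cu = 0.003: ε_t = 0.003 (d − c)/c = 0.003 × (19.3 − 5.927)/5.927 = 0.00677.
Since ε_t ≥ 0.005, the section is tension-controlled.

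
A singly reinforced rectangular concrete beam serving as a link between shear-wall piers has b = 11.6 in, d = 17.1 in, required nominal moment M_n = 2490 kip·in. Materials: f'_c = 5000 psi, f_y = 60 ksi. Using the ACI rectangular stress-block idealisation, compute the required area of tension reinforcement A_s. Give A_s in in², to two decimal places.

A_s ≈ 2.68 in²

From M_n = 0.85 f'_c a b (d − a/2):
a = d − √(d² − 2M_n/(0.85 f'_c b)) = 17.1 − √(17.1² − 2 × 2490/(0.85 × 5 × 11.6)) = 3.265 in.
A_s = 0.85 f'_c a b / f_y = 0.85 × 5 × 3.265 × 11.6 / 60 = 2.683 in².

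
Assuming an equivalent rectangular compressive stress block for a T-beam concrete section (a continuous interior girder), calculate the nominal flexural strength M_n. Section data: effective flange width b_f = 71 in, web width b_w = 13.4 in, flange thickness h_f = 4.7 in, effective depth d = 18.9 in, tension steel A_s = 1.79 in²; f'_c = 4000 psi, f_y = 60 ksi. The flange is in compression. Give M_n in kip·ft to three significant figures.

Tension: T = A_s f_y = 1.79 × 60 = 107.4 kips.
Try a within the flange: a = T/(0.85 f'_c b_f) = 107.4/(0.85 × 4 × 71) = 0.445 in.
Since a = 0.445 ≤ h_f = 4.7 in, the stress block lies entirely in the flange; analyse as a rectangular beam of width b_f.
M_n = T(d − a/2) = 107.4 × (18.9 − 0.2225) = 2006.0 kip·in.
M_n = 2006.0/12 = 167.17 kip·ft.

M_n ≈ 167 kip·ft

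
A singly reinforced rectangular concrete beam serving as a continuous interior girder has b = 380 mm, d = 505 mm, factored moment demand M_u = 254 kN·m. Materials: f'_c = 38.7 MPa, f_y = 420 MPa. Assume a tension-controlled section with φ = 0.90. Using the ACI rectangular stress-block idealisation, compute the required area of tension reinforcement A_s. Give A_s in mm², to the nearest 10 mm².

M_n = M_u/φ = 254/0.90 = 282.222 kN·m.
With M_n = 0.85 f'_c a b (d − a/2), solve the quadratic for a:
a = d − √(d² − 2M_n/(0.85 f'_c b)) = 505 − √(505² − 2 × 282.222×10⁶/(0.85 × 38.7 × 380)) = 46.88 mm.
A_s = 0.85 f'_c a b / f_y = 0.85 × 38.7 × 46.88 × 380 / 420 = 1395.2 mm².

A_s ≈ 1400 mm²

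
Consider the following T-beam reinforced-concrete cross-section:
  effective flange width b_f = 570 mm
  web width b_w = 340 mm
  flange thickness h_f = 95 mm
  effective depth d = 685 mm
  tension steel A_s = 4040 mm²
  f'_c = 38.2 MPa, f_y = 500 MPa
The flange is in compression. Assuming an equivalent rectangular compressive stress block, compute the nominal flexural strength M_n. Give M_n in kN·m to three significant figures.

M_n ≈ 1270 kN·m

Tension: T = A_s f_y = 4040 × 500 = 2020000 N.
Try a within the flange: a = T/(0.85 f'_c b_f) = 2020000/(0.85 × 38.2 × 570) = 109.14 mm.
a = 109.14 > h_f = 95 mm: the block extends into the web. Split into flange-overhang and web parts.
C_f = 0.85 f'_c (b_f − b_w) h_f = 0.85 × 38.2 × (570 − 340) × 95 = 709470 N.
Remaining web compression depth: a_w = (T − C_f)/(0.85 f'_c b_w) = (2020000 − 709470)/(0.85 × 38.2 × 340) = 118.71 mm.
M_n = C_f(d − h_f/2) + (T − C_f)(d − a_w/2) = 709470 × (685 − 47.5) + 1310530 × (685 − 59.355) = 452.29 + 819.93 = 1272.22 × 10⁶ N·mm.
M_n = 1272.22 kN·m.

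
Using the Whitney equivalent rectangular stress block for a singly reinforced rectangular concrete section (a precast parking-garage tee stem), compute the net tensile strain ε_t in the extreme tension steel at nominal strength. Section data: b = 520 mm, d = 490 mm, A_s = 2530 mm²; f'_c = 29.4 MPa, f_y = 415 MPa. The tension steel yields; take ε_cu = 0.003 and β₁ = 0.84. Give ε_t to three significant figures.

a = A_s f_y/(0.85 f'_c b) = 80.80 mm.
β₁ = 0.84, so c = a/β₁ = 80.80/0.84 = 96.19 mm.
From the linear strain diagram with ε_cu = 0.003: ε_t = 0.003 (d − c)/c = 0.003 × (490 − 96.19)/96.19 = 0.0123.
Since ε_t ≥ 0.005, the section is tension-controlled.

ε_t ≈ 0.0123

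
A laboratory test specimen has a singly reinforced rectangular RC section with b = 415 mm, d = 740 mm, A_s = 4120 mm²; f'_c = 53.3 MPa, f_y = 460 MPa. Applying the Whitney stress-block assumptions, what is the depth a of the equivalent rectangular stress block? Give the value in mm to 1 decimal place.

T = A_s f_y = 4120 × 460 = 1895200 N = 1895.2 kN.
Setting C = 0.85 f'_c a b equal to T: a = 1895200/(0.85 × 53.3 × 415) = 100.8 mm.

a ≈ 100.8 mm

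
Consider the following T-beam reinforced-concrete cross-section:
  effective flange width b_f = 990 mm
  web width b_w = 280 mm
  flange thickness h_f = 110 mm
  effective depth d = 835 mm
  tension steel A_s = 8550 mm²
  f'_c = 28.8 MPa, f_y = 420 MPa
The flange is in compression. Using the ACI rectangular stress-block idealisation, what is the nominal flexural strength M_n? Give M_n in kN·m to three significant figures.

M_n ≈ 2690 kN·m

Tension: T = A_s f_y = 8550 × 420 = 3591000 N.
Try a within the flange: a = T/(0.85 f'_c b_f) = 3591000/(0.85 × 28.8 × 990) = 148.17 mm.
a = 148.17 > h_f = 110 mm: the block extends into the web. Split into flange-overhang and web parts.
C_f = 0.85 f'_c (b_f − b_w) h_f = 0.85 × 28.8 × (990 − 280) × 110 = 1911888 N.
Remaining web compression depth: a_w = (T − C_f)/(0.85 f'_c b_w) = (3591000 − 1911888)/(0.85 × 28.8 × 280) = 244.97 mm.
M_n = C_f(d − h_f/2) + (T − C_f)(d − a_w/2) = 1911888 × (835 − 55) + 1679112 × (835 − 122.485) = 1491.27 + 1196.39 = 2687.66 × 10⁶ N·mm.
M_n = 2687.66 kN·m.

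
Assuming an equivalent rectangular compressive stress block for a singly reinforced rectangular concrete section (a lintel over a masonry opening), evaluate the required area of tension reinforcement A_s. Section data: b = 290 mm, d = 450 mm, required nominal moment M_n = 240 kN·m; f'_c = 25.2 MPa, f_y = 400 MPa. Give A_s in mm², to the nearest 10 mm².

With M_n = 0.85 f'_c a b (d − a/2), solve the quadratic for a:
a = d − √(d² − 2M_n/(0.85 f'_c b)) = 450 − √(450² − 2 × 240×10⁶/(0.85 × 25.2 × 290)) = 96.12 mm.
A_s = 0.85 f'_c a b / f_y = 0.85 × 25.2 × 96.12 × 290 / 400 = 1492.7 mm².

A_s ≈ 1490 mm²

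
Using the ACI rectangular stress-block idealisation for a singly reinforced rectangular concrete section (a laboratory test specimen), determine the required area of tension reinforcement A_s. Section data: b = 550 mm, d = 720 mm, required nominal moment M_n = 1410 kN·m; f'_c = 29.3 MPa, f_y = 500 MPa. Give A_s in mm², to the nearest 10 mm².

A_s ≈ 4410 mm²

With M_n = 0.85 f'_c a b (d − a/2), solve the quadratic for a:
a = d − √(d² − 2M_n/(0.85 f'_c b)) = 720 − √(720² − 2 × 1410×10⁶/(0.85 × 29.3 × 550)) = 160.96 mm.
A_s = 0.85 f'_c a b / f_y = 0.85 × 29.3 × 160.96 × 550 / 500 = 4409.6 mm².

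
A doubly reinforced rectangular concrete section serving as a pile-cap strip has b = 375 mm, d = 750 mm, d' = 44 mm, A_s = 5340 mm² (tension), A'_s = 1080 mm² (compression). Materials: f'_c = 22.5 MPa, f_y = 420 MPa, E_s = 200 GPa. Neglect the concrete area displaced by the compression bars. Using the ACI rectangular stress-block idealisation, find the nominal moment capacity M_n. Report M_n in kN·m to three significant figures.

M_n ≈ 1440 kN·m

Assume both tension and compression steel yield.
Net tension couple steel: A_s − A'_s = 4260 mm².
a = (A_s − A'_s) f_y / (0.85 f'_c b) = 1789200/(0.85 × 22.5 × 375) = 249.47 mm.
c = a/β₁ = 249.47/0.85 = 293.49 mm; ε'_s = 0.003(c − d')/c = 0.0026 ≥ f_y/E_s = 0.0021, so compression steel does yield.
M_n = (A_s − A'_s) f_y (d − a/2) + A'_s f_y (d − d') = [1789200 × (750 − 124.735) + 453600 × (750 − 44)] × 10⁻⁶ = 1118.72 + 320.24 = 1438.96 kN·m.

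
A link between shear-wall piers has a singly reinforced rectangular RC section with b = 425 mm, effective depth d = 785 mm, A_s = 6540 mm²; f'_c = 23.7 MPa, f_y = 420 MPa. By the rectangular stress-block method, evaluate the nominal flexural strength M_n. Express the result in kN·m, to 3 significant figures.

T = A_s f_y = 6540 × 420 = 2746800 N = 2746.8 kN.
From C = T: a = T/(0.85 f'_c b) = 2746800/(0.85 × 23.7 × 425) = 320.83 mm.
M_n = T(d − a/2) = 2746.8 kN × (785 − 160.415) mm = 1715.61 kN·m.

M_n ≈ 1720 kN·m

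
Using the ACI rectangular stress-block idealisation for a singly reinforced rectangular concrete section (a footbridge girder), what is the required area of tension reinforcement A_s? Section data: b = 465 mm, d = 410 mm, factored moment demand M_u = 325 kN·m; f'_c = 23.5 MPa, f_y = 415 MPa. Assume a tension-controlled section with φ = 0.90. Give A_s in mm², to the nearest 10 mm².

A_s ≈ 2450 mm²

M_n = M_u/φ = 325/0.90 = 361.111 kN·m.
With M_n = 0.85 f'_c a b (d − a/2), solve the quadratic for a:
a = d − √(d² − 2M_n/(0.85 f'_c b)) = 410 − √(410² − 2 × 361.111×10⁶/(0.85 × 23.5 × 465)) = 109.43 mm.
A_s = 0.85 f'_c a b / f_y = 0.85 × 23.5 × 109.43 × 465 / 415 = 2449.2 mm².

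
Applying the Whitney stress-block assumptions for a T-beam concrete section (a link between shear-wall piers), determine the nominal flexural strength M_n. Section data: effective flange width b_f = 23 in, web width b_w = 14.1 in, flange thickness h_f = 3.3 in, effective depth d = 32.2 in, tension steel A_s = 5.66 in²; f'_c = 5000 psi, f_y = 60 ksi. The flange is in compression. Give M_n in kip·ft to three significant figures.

M_n ≈ 862 kip·ft

Tension: T = A_s f_y = 5.66 × 60 = 339.6 kips.
Try a within the flange: a = T/(0.85 f'_c b_f) = 339.6/(0.85 × 5 × 23) = 3.474 in.
a = 3.474 > h_f = 3.3 in: the block extends into the web. Split into flange-overhang and web parts.
C_f = 0.85 f'_c (b_f − b_w) h_f = 0.85 × 5 × (23 − 14.1) × 3.3 = 124.8 kips.
Remaining web compression depth: a_w = (T − C_f)/(0.85 f'_c b_w) = (339.6 − 124.8)/(0.85 × 5 × 14.1) = 3.584 in.
M_n = C_f(d − h_f/2) + (T − C_f)(d − a_w/2) = 124.8 × (32.2 − 1.65) + 214.8 × (32.2 − 1.792) = 3812.6 + 6531.6 = 10344.2 kip·in.
M_n = 10344.2/12 = 862.02 kip·ft.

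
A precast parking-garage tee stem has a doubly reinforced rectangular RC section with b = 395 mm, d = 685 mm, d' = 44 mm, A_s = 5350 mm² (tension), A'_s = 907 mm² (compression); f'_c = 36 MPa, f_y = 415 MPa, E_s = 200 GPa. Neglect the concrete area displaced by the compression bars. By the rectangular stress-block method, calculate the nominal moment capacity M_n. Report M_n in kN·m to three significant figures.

Assume both tension and compression steel yield.
Net tension couple steel: A_s − A'_s = 4443 mm².
a = (A_s − A'_s) f_y / (0.85 f'_c b) = 1843845/(0.85 × 36 × 395) = 152.55 mm.
c = a/β₁ = 152.55/0.793 = 192.37 mm; ε'_s = 0.003(c − d')/c = 0.0023 ≥ f_y/E_s = 0.0021, so compression steel does yield.
M_n = (A_s − A'_s) f_y (d − a/2) + A'_s f_y (d − d') = [1843845 × (685 − 76.275) + 376405 × (685 − 44)] × 10⁻⁶ = 1122.39 + 241.28 = 1363.67 kN·m.

M_n ≈ 1360 kN·m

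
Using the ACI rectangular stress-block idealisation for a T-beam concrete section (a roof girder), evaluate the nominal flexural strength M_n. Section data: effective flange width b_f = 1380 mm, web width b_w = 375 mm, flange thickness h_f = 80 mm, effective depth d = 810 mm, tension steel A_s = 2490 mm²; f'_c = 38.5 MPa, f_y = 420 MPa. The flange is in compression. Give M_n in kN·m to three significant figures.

M_n ≈ 835 kN·m

Tension: T = A_s f_y = 2490 × 420 = 1045800 N.
Try a within the flange: a = T/(0.85 f'_c b_f) = 1045800/(0.85 × 38.5 × 1380) = 23.16 mm.
Since a = 23.16 ≤ h_f = 80 mm, the stress block lies entirely in the flange; analyse as a rectangular beam of width b_f.
M_n = T(d − a/2) = 1045800 × (810 − 11.58) = 834.99 × 10⁶ N·mm.
M_n = 834.99 kN·m.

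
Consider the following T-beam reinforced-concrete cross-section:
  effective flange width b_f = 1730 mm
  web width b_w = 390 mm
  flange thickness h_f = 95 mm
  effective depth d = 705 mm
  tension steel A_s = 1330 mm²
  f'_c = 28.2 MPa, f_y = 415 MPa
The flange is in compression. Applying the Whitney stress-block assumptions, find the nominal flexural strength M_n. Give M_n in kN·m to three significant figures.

Tension: T = A_s f_y = 1330 × 415 = 551950 N.
Try a within the flange: a = T/(0.85 f'_c b_f) = 551950/(0.85 × 28.2 × 1730) = 13.31 mm.
Since a = 13.31 ≤ h_f = 95 mm, the stress block lies entirely in the flange; analyse as a rectangular beam of width b_f.
M_n = T(d − a/2) = 551950 × (705 − 6.655) = 385.45 × 10⁶ N·mm.
M_n = 385.45 kN·m.

M_n ≈ 385 kN·m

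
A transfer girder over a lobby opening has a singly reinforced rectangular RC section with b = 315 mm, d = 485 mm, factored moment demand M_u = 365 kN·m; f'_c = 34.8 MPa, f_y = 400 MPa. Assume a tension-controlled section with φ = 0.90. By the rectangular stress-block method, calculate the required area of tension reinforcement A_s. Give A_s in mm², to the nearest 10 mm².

A_s ≈ 2330 mm²

M_n = M_u/φ = 365/0.90 = 405.556 kN·m.
With M_n = 0.85 f'_c a b (d − a/2), solve the quadratic for a:
a = d − √(d² − 2M_n/(0.85 f'_c b)) = 485 − √(485² − 2 × 405.556×10⁶/(0.85 × 34.8 × 315)) = 100.07 mm.
A_s = 0.85 f'_c a b / f_y = 0.85 × 34.8 × 100.07 × 315 / 400 = 2331.1 mm².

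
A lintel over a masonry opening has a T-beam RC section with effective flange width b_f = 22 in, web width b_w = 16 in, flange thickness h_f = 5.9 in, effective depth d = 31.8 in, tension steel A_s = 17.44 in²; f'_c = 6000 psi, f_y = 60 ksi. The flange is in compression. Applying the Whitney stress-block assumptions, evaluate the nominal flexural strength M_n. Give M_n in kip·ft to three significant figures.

Tension: T = A_s f_y = 17.44 × 60 = 1046.4 kips.
Try a within the flange: a = T/(0.85 f'_c b_f) = 1046.4/(0.85 × 6 × 22) = 9.326 in.
a = 9.326 > h_f = 5.9 in: the block extends into the web. Split into flange-overhang and web parts.
C_f = 0.85 f'_c (b_f − b_w) h_f = 0.85 × 6 × (22 − 16) × 5.9 = 180.5 kips.
Remaining web compression depth: a_w = (T − C_f)/(0.85 f'_c b_w) = (1046.4 − 180.5)/(0.85 × 6 × 16) = 10.612 in.
M_n = C_f(d − h_f/2) + (T − C_f)(d − a_w/2) = 180.5 × (31.8 − 2.95) + 865.9 × (31.8 − 5.306) = 5207.4 + 22941.2 = 28148.6 kip·in.
M_n = 28148.6/12 = 2345.72 kip·ft.

M_n ≈ 2350 kip·ft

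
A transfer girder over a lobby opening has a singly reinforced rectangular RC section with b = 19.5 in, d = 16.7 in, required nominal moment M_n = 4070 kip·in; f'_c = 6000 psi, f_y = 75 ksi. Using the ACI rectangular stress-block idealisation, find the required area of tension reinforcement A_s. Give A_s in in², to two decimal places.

From M_n = 0.85 f'_c a b (d − a/2):
a = d − √(d² − 2M_n/(0.85 f'_c b)) = 16.7 − √(16.7² − 2 × 4070/(0.85 × 6 × 19.5)) = 2.663 in.
A_s = 0.85 f'_c a b / f_y = 0.85 × 6 × 2.663 × 19.5 / 75 = 3.531 in².

A_s ≈ 3.53 in²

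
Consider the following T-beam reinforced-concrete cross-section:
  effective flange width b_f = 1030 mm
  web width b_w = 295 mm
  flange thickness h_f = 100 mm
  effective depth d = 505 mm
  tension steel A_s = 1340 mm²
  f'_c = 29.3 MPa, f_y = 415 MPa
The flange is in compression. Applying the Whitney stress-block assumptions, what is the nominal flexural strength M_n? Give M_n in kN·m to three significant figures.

M_n ≈ 275 kN·m

Tension: T = A_s f_y = 1340 × 415 = 556100 N.
Try a within the flange: a = T/(0.85 f'_c b_f) = 556100/(0.85 × 29.3 × 1030) = 21.68 mm.
Since a = 21.68 ≤ h_f = 100 mm, the stress block lies entirely in the flange; analyse as a rectangular beam of width b_f.
M_n = T(d − a/2) = 556100 × (505 − 10.84) = 274.80 × 10⁶ N·mm.
M_n = 274.80 kN·m.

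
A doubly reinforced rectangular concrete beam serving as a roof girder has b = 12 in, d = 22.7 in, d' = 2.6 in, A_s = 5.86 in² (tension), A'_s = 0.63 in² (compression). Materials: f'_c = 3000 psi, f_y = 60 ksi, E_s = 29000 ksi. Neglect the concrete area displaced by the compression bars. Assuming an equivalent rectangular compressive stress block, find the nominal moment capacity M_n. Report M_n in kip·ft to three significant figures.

Assume both steels yield.
a = (A_s − A'_s) f_y/(0.85 f'_c b) = (5.86 − 0.63) × 60/(0.85 × 3 × 12) = 10.255 in.
c = a/β₁ = 10.255/0.85 = 12.065 in; ε'_s = 0.003(c − d')/c = 0.0024 ≥ ε_y = 0.0021, so the compression steel yields.
M_n = (A_s − A'_s) f_y (d − a/2) + A'_s f_y (d − d') = 313.8 × (22.7 − 5.1275) + 37.8 × (22.7 − 2.6) = 5514.3 + 759.8 = 6274.1 kip·in = 6274.1/12 = 522.84 kip·ft.

M_n ≈ 523 kip·ft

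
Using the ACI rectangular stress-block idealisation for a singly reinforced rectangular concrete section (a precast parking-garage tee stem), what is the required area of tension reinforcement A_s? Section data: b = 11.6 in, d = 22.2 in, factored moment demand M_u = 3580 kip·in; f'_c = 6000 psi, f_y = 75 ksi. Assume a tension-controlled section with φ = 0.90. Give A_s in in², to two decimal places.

M_n = M_u/φ = 3580/0.90 = 3977.78 kip·in.
From M_n = 0.85 f'_c a b (d − a/2):
a = d − √(d² − 2M_n/(0.85 f'_c b)) = 22.2 − √(22.2² − 2 × 3977.78/(0.85 × 6 × 11.6)) = 3.269 in.
A_s = 0.85 f'_c a b / f_y = 0.85 × 6 × 3.269 × 11.6 / 75 = 2.579 in².

A_s ≈ 2.58 in²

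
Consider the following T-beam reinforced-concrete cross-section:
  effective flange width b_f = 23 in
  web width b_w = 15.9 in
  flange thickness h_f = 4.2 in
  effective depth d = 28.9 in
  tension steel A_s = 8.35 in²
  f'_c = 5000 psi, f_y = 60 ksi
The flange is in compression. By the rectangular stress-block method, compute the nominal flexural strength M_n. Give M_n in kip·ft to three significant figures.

M_n ≈ 1100 kip·ft

Tension: T = A_s f_y = 8.35 × 60 = 501 kips.
Try a within the flange: a = T/(0.85 f'_c b_f) = 501/(0.85 × 5 × 23) = 5.125 in.
a = 5.125 > h_f = 4.2 in: the block extends into the web. Split into flange-overhang and web parts.
C_f = 0.85 f'_c (b_f − b_w) h_f = 0.85 × 5 × (23 − 15.9) × 4.2 = 126.7 kips.
Remaining web compression depth: a_w = (T − C_f)/(0.85 f'_c b_w) = (501 − 126.7)/(0.85 × 5 × 15.9) = 5.539 in.
M_n = C_f(d − h_f/2) + (T − C_f)(d − a_w/2) = 126.7 × (28.9 − 2.1) + 374.3 × (28.9 − 2.7695) = 3395.6 + 9780.6 = 13176.2 kip·in.
M_n = 13176.2/12 = 1098.02 kip·ft.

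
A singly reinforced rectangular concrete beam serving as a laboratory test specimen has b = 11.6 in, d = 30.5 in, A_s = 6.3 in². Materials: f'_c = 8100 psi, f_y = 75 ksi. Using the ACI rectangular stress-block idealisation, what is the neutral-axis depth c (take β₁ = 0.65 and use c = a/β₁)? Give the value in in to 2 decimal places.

T = A_s f_y = 6.3 × 75 = 472.5 kips.
a = T/(0.85 f'_c b) = 472.5/(0.85 × 8.1 × 11.6) = 5.9162 in.
With β₁ = 0.65, c = a/β₁ = 5.9162/0.65 = 9.10 in.

c ≈ 9.10 in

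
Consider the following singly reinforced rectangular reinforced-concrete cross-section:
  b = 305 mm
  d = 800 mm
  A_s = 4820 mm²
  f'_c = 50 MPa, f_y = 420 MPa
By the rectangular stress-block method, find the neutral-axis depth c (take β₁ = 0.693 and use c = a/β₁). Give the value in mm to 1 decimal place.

c ≈ 225.4 mm

T = A_s f_y = 4820 × 420 = 2024400 N = 2024.4 kN.
Setting C = 0.85 f'_c a b equal to T: a = 2024400/(0.85 × 50 × 305) = 156.174 mm.
With β₁ = 0.693, c = a/β₁ = 156.174/0.693 = 225.4 mm.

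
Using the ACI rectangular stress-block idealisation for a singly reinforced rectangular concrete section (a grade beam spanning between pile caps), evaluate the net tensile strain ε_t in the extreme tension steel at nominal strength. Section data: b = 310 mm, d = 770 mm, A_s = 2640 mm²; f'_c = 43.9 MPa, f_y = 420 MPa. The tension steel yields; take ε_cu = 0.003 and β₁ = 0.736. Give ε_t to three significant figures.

ε_t ≈ 0.0147

a = A_s f_y/(0.85 f'_c b) = 95.85 mm.
β₁ = 0.736, so c = a/β₁ = 95.85/0.736 = 130.23 mm.
From the linear strain diagram with ε_cu = 0.003: ε_t = 0.003 (d − c)/c = 0.003 × (770 − 130.23)/130.23 = 0.0147.
Since ε_t ≥ 0.005, the section is tension-controlled.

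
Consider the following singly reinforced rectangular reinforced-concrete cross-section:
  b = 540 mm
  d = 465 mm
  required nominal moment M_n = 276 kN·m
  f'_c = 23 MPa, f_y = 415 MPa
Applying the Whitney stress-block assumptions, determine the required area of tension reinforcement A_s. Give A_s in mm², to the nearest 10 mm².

With M_n = 0.85 f'_c a b (d − a/2), solve the quadratic for a:
a = d − √(d² − 2M_n/(0.85 f'_c b)) = 465 − √(465² − 2 × 276×10⁶/(0.85 × 23 × 540)) = 60.11 mm.
A_s = 0.85 f'_c a b / f_y = 0.85 × 23 × 60.11 × 540 / 415 = 1529.1 mm².

A_s ≈ 1530 mm²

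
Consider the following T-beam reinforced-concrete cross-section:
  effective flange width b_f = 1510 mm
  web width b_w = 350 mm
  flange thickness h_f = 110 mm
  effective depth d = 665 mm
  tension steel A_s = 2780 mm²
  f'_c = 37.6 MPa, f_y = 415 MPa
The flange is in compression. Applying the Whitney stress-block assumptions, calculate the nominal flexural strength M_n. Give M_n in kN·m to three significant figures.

M_n ≈ 753 kN·m

Tension: T = A_s f_y = 2780 × 415 = 1153700 N.
Try a within the flange: a = T/(0.85 f'_c b_f) = 1153700/(0.85 × 37.6 × 1510) = 23.91 mm.
Since a = 23.91 ≤ h_f = 110 mm, the stress block lies entirely in the flange; analyse as a rectangular beam of width b_f.
M_n = T(d − a/2) = 1153700 × (665 − 11.955) = 753.42 × 10⁶ N·mm.
M_n = 753.42 kN·m.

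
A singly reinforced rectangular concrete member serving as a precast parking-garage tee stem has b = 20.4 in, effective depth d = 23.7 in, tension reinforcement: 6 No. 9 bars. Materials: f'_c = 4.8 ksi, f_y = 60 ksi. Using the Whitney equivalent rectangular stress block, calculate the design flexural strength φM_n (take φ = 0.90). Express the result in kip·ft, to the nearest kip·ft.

A_s = 6 × 1 = 6 in².
T = A_s f_y = 6 × 60 = 360 kips.
a = T/(0.85 f'_c b) = 360/(0.85 × 4.8 × 20.4) = 4.325 in.
M_n = T(d − a/2) = 360 × (23.7 − 2.1625) = 7753.5 kip·in = 7753.5/12 = 646.13 kip·ft.
φM_n = 0.90 × 646.13 = 581.52 kip·ft.

φM_n ≈ 582 kip·ft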